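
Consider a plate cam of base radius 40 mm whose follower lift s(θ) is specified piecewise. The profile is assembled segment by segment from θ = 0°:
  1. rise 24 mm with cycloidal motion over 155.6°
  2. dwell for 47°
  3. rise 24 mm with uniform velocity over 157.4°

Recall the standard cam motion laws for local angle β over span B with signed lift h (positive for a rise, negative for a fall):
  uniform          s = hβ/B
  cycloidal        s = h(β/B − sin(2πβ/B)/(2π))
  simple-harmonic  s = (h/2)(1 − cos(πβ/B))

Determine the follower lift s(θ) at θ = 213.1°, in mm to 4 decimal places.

seg 1 [0°–155.6°] cycloidal, h=24: full span → s += 24 → s = 24.0000
seg 2 [155.6°–202.6°] dwell: s stays 24.0000
seg 3 [202.6°–360°] uniform, h=24: θ=213.1° here. β=10.5, B=157.4. 24·10.5/157.4 = 1.6010 → s = 25.6010

25.6010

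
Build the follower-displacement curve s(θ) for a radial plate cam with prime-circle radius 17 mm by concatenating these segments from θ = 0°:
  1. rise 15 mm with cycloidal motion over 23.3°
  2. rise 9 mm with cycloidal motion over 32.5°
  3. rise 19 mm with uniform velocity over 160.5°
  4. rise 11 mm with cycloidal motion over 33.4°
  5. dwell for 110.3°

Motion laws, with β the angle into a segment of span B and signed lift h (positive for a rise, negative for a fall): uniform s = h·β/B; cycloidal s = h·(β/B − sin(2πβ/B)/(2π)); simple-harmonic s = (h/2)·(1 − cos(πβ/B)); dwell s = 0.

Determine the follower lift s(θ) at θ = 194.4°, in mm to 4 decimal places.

seg 1 [0°–23.3°] cycloidal, h=15: full span → s += 15 → s = 15.0000
seg 2 [23.3°–55.8°] cycloidal, h=9: full span → s += 9 → s = 24.0000
seg 3 [55.8°–216.3°] uniform, h=19: θ=194.4° here. β=138.6, B=160.5. 19·138.6/160.5 = 16.4075 → s = 40.4075

40.4075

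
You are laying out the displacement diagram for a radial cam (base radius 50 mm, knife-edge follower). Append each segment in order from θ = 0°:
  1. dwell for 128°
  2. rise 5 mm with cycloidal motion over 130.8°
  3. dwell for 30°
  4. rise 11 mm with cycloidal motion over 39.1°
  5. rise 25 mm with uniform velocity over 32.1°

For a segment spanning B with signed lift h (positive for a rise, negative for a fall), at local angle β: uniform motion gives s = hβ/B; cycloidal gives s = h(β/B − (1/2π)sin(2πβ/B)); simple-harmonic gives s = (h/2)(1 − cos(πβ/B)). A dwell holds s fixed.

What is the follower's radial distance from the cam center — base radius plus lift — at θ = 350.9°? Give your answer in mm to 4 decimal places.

seg 1 [0°–128°] dwell: s stays 0.0000
seg 2 [128°–258.8°] cycloidal, h=5: full span → s += 5 → s = 5.0000
seg 3 [258.8°–288.8°] dwell: s stays 5.0000
seg 4 [288.8°–327.9°] cycloidal, h=11: full span → s += 11 → s = 16.0000
seg 5 [327.9°–360°] uniform, h=25: θ=350.9° here. β=23, B=32.1. 25·23/32.1 = 17.9128 → s = 33.9128
radial distance = base radius + s = 50 + 33.9128 = 83.9128

83.9128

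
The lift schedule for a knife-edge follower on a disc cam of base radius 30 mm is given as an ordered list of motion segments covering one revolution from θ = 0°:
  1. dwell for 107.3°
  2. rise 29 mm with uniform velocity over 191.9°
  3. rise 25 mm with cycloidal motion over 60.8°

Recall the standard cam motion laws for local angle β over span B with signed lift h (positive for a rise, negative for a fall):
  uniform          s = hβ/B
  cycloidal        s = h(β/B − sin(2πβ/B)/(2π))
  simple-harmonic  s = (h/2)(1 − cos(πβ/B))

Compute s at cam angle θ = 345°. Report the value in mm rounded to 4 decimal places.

seg 1 [0°–107.3°] dwell: s stays 0.0000
seg 2 [107.3°–299.2°] uniform, h=29: full span → s += 29 → s = 29.0000
seg 3 [299.2°–360°] cycloidal, h=25: θ=345° here. β=45.8, B=60.8. 25·(0.7533 − sin(2π·0.7533)/(2π)) = 22.8103 → s = 51.8103

51.8103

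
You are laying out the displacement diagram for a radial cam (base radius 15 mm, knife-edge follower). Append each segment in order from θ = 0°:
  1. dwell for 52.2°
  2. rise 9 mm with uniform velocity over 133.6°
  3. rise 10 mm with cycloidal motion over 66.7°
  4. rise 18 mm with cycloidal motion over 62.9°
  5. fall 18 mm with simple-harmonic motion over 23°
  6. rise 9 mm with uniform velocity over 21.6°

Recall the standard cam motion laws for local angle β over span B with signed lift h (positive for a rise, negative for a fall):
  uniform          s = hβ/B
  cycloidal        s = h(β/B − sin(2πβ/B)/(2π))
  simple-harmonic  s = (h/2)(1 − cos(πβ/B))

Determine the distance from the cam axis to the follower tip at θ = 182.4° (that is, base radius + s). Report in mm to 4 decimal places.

seg 1 [0°–52.2°] dwell: s stays 0.0000
seg 2 [52.2°–185.8°] uniform, h=9: θ=182.4° here. β=130.2, B=133.6. 9·130.2/133.6 = 8.7710 → s = 8.7710
radial distance = base radius + s = 15 + 8.7710 = 23.7710

23.7710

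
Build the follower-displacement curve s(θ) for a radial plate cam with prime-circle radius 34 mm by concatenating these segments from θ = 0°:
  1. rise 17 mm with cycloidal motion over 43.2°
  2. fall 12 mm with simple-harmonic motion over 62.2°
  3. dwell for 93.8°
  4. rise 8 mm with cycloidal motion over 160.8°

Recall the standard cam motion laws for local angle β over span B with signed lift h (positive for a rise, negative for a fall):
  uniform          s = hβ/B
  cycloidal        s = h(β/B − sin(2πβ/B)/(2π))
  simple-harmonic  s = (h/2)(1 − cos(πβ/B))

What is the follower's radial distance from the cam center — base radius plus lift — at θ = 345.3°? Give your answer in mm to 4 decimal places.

seg 1 [0°–43.2°] cycloidal, h=17: full span → s += 17 → s = 17.0000
seg 2 [43.2°–105.4°] simple-harmonic, h=-12: full span → s += -12 → s = 5.0000
seg 3 [105.4°–199.2°] dwell: s stays 5.0000
seg 4 [199.2°–360°] cycloidal, h=8: θ=345.3° here. β=146.1, B=160.8. 8·(0.9086 − sin(2π·0.9086)/(2π)) = 7.9604 → s = 12.9604
radial distance = base radius + s = 34 + 12.9604 = 46.9604

46.9604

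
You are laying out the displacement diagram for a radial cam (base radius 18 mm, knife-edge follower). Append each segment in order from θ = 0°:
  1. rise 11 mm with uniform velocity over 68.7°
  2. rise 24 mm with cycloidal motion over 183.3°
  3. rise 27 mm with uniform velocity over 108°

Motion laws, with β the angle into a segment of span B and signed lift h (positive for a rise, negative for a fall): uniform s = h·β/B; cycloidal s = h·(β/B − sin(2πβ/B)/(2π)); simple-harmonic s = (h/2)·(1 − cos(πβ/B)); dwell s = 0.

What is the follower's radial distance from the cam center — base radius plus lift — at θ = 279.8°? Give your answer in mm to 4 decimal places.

seg 1 [0°–68.7°] uniform, h=11: full span → s += 11 → s = 11.0000
seg 2 [68.7°–252°] cycloidal, h=24: full span → s += 24 → s = 35.0000
seg 3 [252°–360°] uniform, h=27: θ=279.8° here. β=27.8, B=108. 27·27.8/108 = 6.9500 → s = 41.9500
radial distance = base radius + s = 18 + 41.9500 = 59.9500

59.9500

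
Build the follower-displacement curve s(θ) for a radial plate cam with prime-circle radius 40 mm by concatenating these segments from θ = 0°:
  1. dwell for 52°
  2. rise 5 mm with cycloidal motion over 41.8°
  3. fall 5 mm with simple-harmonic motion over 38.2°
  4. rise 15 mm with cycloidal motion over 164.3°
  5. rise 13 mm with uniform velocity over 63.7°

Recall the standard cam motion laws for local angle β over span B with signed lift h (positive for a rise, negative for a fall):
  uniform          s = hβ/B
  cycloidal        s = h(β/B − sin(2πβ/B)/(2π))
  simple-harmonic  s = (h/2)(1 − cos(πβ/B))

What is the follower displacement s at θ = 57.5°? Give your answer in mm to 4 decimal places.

seg 1 [0°–52°] dwell: s stays 0.0000
seg 2 [52°–93.8°] cycloidal, h=5: θ=57.5° here. β=5.5, B=41.8. 5·(0.1316 − sin(2π·0.1316)/(2π)) = 0.0724 → s = 0.0724

0.0724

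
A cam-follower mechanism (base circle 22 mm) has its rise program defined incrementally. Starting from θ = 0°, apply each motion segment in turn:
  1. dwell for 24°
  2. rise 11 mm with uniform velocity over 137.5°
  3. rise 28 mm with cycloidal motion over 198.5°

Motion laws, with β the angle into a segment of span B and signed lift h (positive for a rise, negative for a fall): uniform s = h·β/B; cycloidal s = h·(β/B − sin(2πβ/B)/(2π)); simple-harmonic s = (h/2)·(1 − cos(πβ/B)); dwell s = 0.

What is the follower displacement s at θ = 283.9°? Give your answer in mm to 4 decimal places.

seg 1 [0°–24°] dwell: s stays 0.0000
seg 2 [24°–161.5°] uniform, h=11: full span → s += 11 → s = 11.0000
seg 3 [161.5°–360°] cycloidal, h=28: θ=283.9° here. β=122.4, B=198.5. 28·(0.6166 − sin(2π·0.6166)/(2π)) = 20.2465 → s = 31.2465

31.2465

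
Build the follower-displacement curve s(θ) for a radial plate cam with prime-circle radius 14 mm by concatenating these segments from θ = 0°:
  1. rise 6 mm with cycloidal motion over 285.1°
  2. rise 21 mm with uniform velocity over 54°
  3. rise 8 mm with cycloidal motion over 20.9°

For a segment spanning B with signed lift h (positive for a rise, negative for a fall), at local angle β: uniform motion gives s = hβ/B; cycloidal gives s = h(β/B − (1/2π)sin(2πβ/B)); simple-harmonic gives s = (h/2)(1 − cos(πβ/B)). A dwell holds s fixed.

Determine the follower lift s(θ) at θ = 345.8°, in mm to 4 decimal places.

seg 1 [0°–285.1°] cycloidal, h=6: full span → s += 6 → s = 6.0000
seg 2 [285.1°–339.1°] uniform, h=21: full span → s += 21 → s = 27.0000
seg 3 [339.1°–360°] cycloidal, h=8: θ=345.8° here. β=6.7, B=20.9. 8·(0.3206 − sin(2π·0.3206)/(2π)) = 1.4145 → s = 28.4145

28.4145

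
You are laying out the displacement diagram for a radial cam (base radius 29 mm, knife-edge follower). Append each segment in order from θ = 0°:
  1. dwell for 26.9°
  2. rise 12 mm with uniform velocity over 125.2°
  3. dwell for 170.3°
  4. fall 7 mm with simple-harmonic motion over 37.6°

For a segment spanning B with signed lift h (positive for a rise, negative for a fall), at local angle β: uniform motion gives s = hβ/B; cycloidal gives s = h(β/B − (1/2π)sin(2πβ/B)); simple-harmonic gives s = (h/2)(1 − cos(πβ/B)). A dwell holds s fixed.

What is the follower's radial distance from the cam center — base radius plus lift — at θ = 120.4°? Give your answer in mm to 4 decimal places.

seg 1 [0°–26.9°] dwell: s stays 0.0000
seg 2 [26.9°–152.1°] uniform, h=12: θ=120.4° here. β=93.5, B=125.2. 12·93.5/125.2 = 8.9617 → s = 8.9617
radial distance = base radius + s = 29 + 8.9617 = 37.9617

37.9617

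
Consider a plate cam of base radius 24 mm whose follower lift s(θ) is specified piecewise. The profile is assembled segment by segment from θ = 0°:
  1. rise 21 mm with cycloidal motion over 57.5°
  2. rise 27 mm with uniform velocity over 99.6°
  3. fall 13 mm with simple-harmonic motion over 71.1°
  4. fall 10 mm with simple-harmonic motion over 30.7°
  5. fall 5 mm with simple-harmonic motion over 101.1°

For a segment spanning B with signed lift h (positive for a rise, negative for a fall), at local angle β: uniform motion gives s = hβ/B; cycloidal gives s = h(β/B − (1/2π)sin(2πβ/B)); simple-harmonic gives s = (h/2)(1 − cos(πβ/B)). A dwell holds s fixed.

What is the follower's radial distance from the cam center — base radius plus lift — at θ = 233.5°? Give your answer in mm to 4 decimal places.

seg 1 [0°–57.5°] cycloidal, h=21: full span → s += 21 → s = 21.0000
seg 2 [57.5°–157.1°] uniform, h=27: full span → s += 27 → s = 48.0000
seg 3 [157.1°–228.2°] simple-harmonic, h=-13: full span → s += -13 → s = 35.0000
seg 4 [228.2°–258.9°] simple-harmonic, h=-10: θ=233.5° here. β=5.3, B=30.7. -10/2·(1 − cos(π·0.1726)) = -0.7175 → s = 34.2825
radial distance = base radius + s = 24 + 34.2825 = 58.2825

58.2825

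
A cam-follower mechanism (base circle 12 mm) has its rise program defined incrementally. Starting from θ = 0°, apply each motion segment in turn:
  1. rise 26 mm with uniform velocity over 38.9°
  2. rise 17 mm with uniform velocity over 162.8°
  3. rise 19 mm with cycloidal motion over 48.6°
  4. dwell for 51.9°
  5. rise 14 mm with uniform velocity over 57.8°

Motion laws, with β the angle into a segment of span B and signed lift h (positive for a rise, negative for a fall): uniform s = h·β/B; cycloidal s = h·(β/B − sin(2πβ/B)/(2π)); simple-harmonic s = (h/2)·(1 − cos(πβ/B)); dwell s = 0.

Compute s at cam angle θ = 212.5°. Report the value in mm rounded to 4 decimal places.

seg 1 [0°–38.9°] uniform, h=26: full span → s += 26 → s = 26.0000
seg 2 [38.9°–201.7°] uniform, h=17: full span → s += 17 → s = 43.0000
seg 3 [201.7°–250.3°] cycloidal, h=19: θ=212.5° here. β=10.8, B=48.6. 19·(0.2222 − sin(2π·0.2222)/(2π)) = 1.2442 → s = 44.2442

44.2442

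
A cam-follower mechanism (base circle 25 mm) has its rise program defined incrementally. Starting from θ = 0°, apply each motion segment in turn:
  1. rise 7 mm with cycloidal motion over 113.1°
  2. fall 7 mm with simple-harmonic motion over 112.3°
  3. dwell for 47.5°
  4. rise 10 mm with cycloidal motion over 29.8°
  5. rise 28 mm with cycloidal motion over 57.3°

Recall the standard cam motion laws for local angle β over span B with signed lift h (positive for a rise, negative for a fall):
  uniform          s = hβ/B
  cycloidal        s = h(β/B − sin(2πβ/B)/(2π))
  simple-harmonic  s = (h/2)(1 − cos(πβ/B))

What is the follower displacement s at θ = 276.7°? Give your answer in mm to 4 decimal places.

seg 1 [0°–113.1°] cycloidal, h=7: full span → s += 7 → s = 7.0000
seg 2 [113.1°–225.4°] simple-harmonic, h=-7: full span → s += -7 → s = 0.0000
seg 3 [225.4°–272.9°] dwell: s stays 0.0000
seg 4 [272.9°–302.7°] cycloidal, h=10: θ=276.7° here. β=3.8, B=29.8. 10·(0.1275 − sin(2π·0.1275)/(2π)) = 0.1321 → s = 0.1321

0.1321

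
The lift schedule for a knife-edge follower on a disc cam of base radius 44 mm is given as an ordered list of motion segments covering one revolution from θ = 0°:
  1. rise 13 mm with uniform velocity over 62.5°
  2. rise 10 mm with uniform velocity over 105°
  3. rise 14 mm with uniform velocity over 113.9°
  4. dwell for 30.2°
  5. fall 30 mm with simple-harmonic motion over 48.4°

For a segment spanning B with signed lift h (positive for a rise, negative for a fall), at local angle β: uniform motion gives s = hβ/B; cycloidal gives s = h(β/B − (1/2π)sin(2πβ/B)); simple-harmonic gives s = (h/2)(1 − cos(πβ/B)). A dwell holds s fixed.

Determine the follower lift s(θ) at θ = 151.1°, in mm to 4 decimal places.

seg 1 [0°–62.5°] uniform, h=13: full span → s += 13 → s = 13.0000
seg 2 [62.5°–167.5°] uniform, h=10: θ=151.1° here. β=88.6, B=105. 10·88.6/105 = 8.4381 → s = 21.4381

21.4381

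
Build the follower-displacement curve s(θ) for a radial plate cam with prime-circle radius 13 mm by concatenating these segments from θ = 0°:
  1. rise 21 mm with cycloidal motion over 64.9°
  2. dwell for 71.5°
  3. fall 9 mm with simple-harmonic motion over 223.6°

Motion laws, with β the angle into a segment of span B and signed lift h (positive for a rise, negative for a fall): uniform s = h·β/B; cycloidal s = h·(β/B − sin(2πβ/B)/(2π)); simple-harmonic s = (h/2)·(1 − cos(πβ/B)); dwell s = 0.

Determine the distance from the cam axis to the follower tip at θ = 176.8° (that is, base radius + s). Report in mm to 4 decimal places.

seg 1 [0°–64.9°] cycloidal, h=21: full span → s += 21 → s = 21.0000
seg 2 [64.9°–136.4°] dwell: s stays 21.0000
seg 3 [136.4°–360°] simple-harmonic, h=-9: θ=176.8° here. β=40.4, B=223.6. -9/2·(1 − cos(π·0.1807)) = -0.7057 → s = 20.2943
radial distance = base radius + s = 13 + 20.2943 = 33.2943

33.2943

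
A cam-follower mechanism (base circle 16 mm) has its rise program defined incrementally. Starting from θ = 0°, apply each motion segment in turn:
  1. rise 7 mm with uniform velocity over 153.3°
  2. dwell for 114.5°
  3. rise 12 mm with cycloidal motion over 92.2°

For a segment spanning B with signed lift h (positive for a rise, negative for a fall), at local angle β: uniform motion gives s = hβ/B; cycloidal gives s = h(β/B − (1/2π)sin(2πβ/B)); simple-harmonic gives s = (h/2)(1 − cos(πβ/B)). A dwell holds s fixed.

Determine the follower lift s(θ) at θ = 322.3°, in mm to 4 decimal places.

seg 1 [0°–153.3°] uniform, h=7: full span → s += 7 → s = 7.0000
seg 2 [153.3°–267.8°] dwell: s stays 7.0000
seg 3 [267.8°–360°] cycloidal, h=12: θ=322.3° here. β=54.5, B=92.2. 12·(0.5911 − sin(2π·0.5911)/(2π)) = 8.1278 → s = 15.1278

15.1278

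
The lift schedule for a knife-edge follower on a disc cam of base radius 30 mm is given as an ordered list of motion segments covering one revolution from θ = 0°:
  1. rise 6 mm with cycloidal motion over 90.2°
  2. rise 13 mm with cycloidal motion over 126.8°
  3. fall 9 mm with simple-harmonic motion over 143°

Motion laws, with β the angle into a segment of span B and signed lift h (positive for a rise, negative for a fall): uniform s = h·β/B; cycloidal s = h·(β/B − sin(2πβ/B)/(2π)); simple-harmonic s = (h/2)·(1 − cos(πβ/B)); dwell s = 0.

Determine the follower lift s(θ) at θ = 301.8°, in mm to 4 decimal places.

seg 1 [0°–90.2°] cycloidal, h=6: full span → s += 6 → s = 6.0000
seg 2 [90.2°–217°] cycloidal, h=13: full span → s += 13 → s = 19.0000
seg 3 [217°–360°] simple-harmonic, h=-9: θ=301.8° here. β=84.8, B=143. -9/2·(1 − cos(π·0.5930)) = -5.7962 → s = 13.2038

13.2038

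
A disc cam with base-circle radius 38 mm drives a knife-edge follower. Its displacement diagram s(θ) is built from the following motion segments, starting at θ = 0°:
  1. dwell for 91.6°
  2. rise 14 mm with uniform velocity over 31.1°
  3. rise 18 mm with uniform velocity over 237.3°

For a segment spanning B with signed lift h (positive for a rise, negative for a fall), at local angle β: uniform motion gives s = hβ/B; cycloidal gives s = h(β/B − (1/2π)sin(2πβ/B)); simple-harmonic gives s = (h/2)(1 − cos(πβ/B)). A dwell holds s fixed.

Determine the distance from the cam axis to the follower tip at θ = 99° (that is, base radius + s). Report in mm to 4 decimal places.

seg 1 [0°–91.6°] dwell: s stays 0.0000
seg 2 [91.6°–122.7°] uniform, h=14: θ=99° here. β=7.4, B=31.1. 14·7.4/31.1 = 3.3312 → s = 3.3312
radial distance = base radius + s = 38 + 3.3312 = 41.3312

41.3312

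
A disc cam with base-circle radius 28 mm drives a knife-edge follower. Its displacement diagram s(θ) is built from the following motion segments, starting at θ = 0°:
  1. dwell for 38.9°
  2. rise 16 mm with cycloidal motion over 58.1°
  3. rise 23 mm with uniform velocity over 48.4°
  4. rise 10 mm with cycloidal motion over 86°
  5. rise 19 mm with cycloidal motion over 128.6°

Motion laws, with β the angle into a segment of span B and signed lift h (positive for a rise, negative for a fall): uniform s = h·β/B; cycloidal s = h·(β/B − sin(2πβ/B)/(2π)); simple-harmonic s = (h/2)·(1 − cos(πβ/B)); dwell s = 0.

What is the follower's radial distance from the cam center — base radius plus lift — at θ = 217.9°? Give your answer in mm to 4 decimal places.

seg 1 [0°–38.9°] dwell: s stays 0.0000
seg 2 [38.9°–97°] cycloidal, h=16: full span → s += 16 → s = 16.0000
seg 3 [97°–145.4°] uniform, h=23: full span → s += 23 → s = 39.0000
seg 4 [145.4°–231.4°] cycloidal, h=10: θ=217.9° here. β=72.5, B=86. 10·(0.8430 − sin(2π·0.8430)/(2π)) = 9.7576 → s = 48.7576
radial distance = base radius + s = 28 + 48.7576 = 76.7576

76.7576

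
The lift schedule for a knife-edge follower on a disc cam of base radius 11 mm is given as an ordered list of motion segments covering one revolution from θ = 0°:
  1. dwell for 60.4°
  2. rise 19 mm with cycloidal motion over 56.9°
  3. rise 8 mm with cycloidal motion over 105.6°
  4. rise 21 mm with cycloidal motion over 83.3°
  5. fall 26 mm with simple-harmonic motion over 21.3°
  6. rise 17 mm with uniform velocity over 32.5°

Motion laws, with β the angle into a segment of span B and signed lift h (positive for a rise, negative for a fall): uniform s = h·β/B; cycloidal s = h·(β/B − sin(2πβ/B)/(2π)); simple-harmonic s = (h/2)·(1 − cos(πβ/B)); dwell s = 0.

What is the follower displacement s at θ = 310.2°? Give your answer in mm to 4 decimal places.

seg 1 [0°–60.4°] dwell: s stays 0.0000
seg 2 [60.4°–117.3°] cycloidal, h=19: full span → s += 19 → s = 19.0000
seg 3 [117.3°–222.9°] cycloidal, h=8: full span → s += 8 → s = 27.0000
seg 4 [222.9°–306.2°] cycloidal, h=21: full span → s += 21 → s = 48.0000
seg 5 [306.2°–327.5°] simple-harmonic, h=-26: θ=310.2° here. β=4, B=21.3. -26/2·(1 − cos(π·0.1878)) = -2.1976 → s = 45.8024

45.8024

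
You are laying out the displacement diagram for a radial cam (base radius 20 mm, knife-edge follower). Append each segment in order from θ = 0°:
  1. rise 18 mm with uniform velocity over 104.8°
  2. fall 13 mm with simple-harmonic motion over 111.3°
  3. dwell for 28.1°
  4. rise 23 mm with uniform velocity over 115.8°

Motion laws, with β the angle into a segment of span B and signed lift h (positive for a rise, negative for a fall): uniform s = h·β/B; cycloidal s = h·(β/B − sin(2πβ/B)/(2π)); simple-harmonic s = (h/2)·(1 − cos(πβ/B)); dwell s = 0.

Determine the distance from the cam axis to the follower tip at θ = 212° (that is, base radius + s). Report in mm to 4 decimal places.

seg 1 [0°–104.8°] uniform, h=18: full span → s += 18 → s = 18.0000
seg 2 [104.8°–216.1°] simple-harmonic, h=-13: θ=212° here. β=107.2, B=111.3. -13/2·(1 − cos(π·0.9632)) = -12.9565 → s = 5.0435
radial distance = base radius + s = 20 + 5.0435 = 25.0435

25.0435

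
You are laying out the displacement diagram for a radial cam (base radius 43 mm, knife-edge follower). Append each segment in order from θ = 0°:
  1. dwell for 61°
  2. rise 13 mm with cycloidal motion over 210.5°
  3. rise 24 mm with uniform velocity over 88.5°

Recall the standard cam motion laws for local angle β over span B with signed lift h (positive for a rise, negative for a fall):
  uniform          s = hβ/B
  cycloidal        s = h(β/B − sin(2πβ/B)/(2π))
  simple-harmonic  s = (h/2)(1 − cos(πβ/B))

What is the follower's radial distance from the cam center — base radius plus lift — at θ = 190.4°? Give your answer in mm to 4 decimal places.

seg 1 [0°–61°] dwell: s stays 0.0000
seg 2 [61°–271.5°] cycloidal, h=13: θ=190.4° here. β=129.4, B=210.5. 13·(0.6147 − sin(2π·0.6147)/(2π)) = 9.3570 → s = 9.3570
radial distance = base radius + s = 43 + 9.3570 = 52.3570

52.3570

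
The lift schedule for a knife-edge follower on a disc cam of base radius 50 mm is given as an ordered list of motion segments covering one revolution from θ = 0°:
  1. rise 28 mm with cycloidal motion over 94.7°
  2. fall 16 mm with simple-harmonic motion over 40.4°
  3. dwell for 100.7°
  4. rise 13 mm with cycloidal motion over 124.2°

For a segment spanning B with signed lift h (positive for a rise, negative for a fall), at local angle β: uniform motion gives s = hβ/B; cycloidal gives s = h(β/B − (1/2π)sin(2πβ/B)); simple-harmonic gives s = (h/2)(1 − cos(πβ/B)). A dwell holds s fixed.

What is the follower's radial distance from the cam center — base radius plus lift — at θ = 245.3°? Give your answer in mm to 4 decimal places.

seg 1 [0°–94.7°] cycloidal, h=28: full span → s += 28 → s = 28.0000
seg 2 [94.7°–135.1°] simple-harmonic, h=-16: full span → s += -16 → s = 12.0000
seg 3 [135.1°–235.8°] dwell: s stays 12.0000
seg 4 [235.8°–360°] cycloidal, h=13: θ=245.3° here. β=9.5, B=124.2. 13·(0.0765 − sin(2π·0.0765)/(2π)) = 0.0378 → s = 12.0378
radial distance = base radius + s = 50 + 12.0378 = 62.0378

62.0378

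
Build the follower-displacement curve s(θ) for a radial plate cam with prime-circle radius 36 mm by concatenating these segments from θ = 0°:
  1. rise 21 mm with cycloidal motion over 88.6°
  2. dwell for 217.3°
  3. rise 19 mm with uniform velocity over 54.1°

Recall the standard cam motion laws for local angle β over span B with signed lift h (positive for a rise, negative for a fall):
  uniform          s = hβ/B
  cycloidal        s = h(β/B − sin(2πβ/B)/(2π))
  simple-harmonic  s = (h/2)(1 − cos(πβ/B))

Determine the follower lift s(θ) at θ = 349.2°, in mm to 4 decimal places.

seg 1 [0°–88.6°] cycloidal, h=21: full span → s += 21 → s = 21.0000
seg 2 [88.6°–305.9°] dwell: s stays 21.0000
seg 3 [305.9°–360°] uniform, h=19: θ=349.2° here. β=43.3, B=54.1. 19·43.3/54.1 = 15.2070 → s = 36.2070

36.2070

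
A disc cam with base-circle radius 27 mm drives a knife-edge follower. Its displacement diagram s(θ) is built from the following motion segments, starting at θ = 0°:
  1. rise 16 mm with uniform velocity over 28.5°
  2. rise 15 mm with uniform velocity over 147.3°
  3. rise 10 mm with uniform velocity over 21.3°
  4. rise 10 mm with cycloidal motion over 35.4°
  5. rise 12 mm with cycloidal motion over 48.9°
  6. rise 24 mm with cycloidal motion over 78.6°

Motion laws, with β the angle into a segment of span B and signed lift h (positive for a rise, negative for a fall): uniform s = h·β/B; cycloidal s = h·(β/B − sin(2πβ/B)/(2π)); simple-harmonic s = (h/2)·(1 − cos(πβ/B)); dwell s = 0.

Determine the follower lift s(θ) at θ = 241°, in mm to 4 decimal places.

seg 1 [0°–28.5°] uniform, h=16: full span → s += 16 → s = 16.0000
seg 2 [28.5°–175.8°] uniform, h=15: full span → s += 15 → s = 31.0000
seg 3 [175.8°–197.1°] uniform, h=10: full span → s += 10 → s = 41.0000
seg 4 [197.1°–232.5°] cycloidal, h=10: full span → s += 10 → s = 51.0000
seg 5 [232.5°–281.4°] cycloidal, h=12: θ=241° here. β=8.5, B=48.9. 12·(0.1738 − sin(2π·0.1738)/(2π)) = 0.3906 → s = 51.3906

51.3906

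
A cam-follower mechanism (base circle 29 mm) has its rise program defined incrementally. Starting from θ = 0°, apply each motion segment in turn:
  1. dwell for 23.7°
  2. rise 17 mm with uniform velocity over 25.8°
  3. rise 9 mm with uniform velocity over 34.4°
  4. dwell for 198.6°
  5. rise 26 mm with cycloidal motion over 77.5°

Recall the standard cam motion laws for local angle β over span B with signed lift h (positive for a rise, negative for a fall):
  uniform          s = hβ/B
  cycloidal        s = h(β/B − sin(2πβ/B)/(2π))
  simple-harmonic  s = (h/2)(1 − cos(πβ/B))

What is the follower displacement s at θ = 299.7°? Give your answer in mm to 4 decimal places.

seg 1 [0°–23.7°] dwell: s stays 0.0000
seg 2 [23.7°–49.5°] uniform, h=17: full span → s += 17 → s = 17.0000
seg 3 [49.5°–83.9°] uniform, h=9: full span → s += 9 → s = 26.0000
seg 4 [83.9°–282.5°] dwell: s stays 26.0000
seg 5 [282.5°–360°] cycloidal, h=26: θ=299.7° here. β=17.2, B=77.5. 26·(0.2219 − sin(2π·0.2219)/(2π)) = 1.6965 → s = 27.6965

27.6965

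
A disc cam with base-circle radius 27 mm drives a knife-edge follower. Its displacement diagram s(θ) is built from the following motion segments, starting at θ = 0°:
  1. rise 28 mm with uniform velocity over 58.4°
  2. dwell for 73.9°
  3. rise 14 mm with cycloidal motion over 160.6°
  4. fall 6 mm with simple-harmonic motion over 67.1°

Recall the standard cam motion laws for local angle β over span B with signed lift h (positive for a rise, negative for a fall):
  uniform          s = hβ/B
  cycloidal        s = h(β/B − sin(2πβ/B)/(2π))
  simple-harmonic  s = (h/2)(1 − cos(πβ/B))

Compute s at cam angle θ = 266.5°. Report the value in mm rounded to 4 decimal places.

seg 1 [0°–58.4°] uniform, h=28: full span → s += 28 → s = 28.0000
seg 2 [58.4°–132.3°] dwell: s stays 28.0000
seg 3 [132.3°–292.9°] cycloidal, h=14: θ=266.5° here. β=134.2, B=160.6. 14·(0.8356 − sin(2π·0.8356)/(2π)) = 13.6121 → s = 41.6121

41.6121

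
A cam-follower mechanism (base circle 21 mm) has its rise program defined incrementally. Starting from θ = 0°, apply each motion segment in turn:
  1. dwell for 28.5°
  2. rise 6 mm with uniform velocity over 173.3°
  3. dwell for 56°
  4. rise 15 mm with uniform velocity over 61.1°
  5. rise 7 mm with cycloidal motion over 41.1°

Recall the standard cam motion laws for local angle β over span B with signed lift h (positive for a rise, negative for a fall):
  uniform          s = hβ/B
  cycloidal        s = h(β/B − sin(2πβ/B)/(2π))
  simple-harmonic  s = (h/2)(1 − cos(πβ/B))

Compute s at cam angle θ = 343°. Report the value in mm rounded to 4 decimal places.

seg 1 [0°–28.5°] dwell: s stays 0.0000
seg 2 [28.5°–201.8°] uniform, h=6: full span → s += 6 → s = 6.0000
seg 3 [201.8°–257.8°] dwell: s stays 6.0000
seg 4 [257.8°–318.9°] uniform, h=15: full span → s += 15 → s = 21.0000
seg 5 [318.9°–360°] cycloidal, h=7: θ=343° here. β=24.1, B=41.1. 7·(0.5864 − sin(2π·0.5864)/(2π)) = 4.6800 → s = 25.6800

25.6800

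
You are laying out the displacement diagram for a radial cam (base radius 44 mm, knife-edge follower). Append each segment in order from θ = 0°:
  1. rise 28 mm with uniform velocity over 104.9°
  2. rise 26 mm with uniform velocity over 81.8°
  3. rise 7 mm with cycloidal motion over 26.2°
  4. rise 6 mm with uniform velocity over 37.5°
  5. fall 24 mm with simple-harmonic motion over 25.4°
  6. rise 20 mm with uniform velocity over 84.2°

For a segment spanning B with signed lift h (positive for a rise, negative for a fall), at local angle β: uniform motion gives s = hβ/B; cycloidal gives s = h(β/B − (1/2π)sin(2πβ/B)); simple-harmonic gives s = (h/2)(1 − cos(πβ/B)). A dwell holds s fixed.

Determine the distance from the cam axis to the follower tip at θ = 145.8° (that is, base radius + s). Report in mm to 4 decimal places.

seg 1 [0°–104.9°] uniform, h=28: full span → s += 28 → s = 28.0000
seg 2 [104.9°–186.7°] uniform, h=26: θ=145.8° here. β=40.9, B=81.8. 26·40.9/81.8 = 13.0000 → s = 41.0000
radial distance = base radius + s = 44 + 41.0000 = 85.0000

85.0000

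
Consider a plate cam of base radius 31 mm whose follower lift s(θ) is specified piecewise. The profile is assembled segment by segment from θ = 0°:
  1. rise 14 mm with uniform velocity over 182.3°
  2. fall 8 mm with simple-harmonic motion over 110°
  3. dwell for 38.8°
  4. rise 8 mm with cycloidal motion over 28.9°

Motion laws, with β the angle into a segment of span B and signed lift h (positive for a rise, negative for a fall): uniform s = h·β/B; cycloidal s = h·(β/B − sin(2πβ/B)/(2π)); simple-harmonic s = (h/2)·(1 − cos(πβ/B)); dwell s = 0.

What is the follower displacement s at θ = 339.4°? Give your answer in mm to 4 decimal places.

seg 1 [0°–182.3°] uniform, h=14: full span → s += 14 → s = 14.0000
seg 2 [182.3°–292.3°] simple-harmonic, h=-8: full span → s += -8 → s = 6.0000
seg 3 [292.3°–331.1°] dwell: s stays 6.0000
seg 4 [331.1°–360°] cycloidal, h=8: θ=339.4° here. β=8.3, B=28.9. 8·(0.2872 − sin(2π·0.2872)/(2π)) = 1.0590 → s = 7.0590

7.0590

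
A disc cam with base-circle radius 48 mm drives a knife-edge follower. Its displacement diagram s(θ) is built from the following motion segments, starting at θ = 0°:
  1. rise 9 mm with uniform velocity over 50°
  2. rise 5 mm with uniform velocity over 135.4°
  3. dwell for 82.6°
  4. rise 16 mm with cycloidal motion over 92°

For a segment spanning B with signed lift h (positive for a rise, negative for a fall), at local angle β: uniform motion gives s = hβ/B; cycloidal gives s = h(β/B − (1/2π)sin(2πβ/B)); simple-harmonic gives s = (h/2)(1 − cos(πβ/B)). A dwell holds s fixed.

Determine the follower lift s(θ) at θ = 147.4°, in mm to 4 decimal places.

seg 1 [0°–50°] uniform, h=9: full span → s += 9 → s = 9.0000
seg 2 [50°–185.4°] uniform, h=5: θ=147.4° here. β=97.4, B=135.4. 5·97.4/135.4 = 3.5968 → s = 12.5968

12.5968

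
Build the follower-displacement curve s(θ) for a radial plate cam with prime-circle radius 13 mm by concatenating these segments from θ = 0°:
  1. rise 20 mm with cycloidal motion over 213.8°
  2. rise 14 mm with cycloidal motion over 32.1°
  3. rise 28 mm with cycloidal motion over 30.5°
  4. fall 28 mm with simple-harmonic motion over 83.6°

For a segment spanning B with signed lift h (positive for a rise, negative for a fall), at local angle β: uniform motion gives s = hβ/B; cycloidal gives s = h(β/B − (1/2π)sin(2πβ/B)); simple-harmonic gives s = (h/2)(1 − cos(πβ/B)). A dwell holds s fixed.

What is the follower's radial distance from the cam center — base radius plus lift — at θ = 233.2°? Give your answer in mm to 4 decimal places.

seg 1 [0°–213.8°] cycloidal, h=20: full span → s += 20 → s = 20.0000
seg 2 [213.8°–245.9°] cycloidal, h=14: θ=233.2° here. β=19.4, B=32.1. 14·(0.6044 − sin(2π·0.6044)/(2π)) = 9.8196 → s = 29.8196
radial distance = base radius + s = 13 + 29.8196 = 42.8196

42.8196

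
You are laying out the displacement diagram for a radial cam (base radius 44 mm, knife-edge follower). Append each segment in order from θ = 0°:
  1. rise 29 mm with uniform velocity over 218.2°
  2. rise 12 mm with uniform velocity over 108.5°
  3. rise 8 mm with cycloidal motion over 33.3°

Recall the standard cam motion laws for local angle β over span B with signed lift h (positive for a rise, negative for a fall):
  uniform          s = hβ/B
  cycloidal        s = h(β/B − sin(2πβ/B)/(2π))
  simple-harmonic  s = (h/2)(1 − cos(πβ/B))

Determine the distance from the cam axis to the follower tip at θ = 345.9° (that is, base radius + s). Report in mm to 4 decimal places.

seg 1 [0°–218.2°] uniform, h=29: full span → s += 29 → s = 29.0000
seg 2 [218.2°–326.7°] uniform, h=12: full span → s += 12 → s = 41.0000
seg 3 [326.7°–360°] cycloidal, h=8: θ=345.9° here. β=19.2, B=33.3. 8·(0.5766 − sin(2π·0.5766)/(2π)) = 5.2019 → s = 46.2019
radial distance = base radius + s = 44 + 46.2019 = 90.2019

90.2019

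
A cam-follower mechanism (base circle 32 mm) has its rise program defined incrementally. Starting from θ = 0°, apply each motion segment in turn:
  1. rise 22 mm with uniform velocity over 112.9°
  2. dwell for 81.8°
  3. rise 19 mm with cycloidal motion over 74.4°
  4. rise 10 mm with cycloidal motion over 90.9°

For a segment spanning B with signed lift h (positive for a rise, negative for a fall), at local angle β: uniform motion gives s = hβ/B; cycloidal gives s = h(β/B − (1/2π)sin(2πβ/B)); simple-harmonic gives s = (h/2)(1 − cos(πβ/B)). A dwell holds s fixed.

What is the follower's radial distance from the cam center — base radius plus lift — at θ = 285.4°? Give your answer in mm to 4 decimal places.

seg 1 [0°–112.9°] uniform, h=22: full span → s += 22 → s = 22.0000
seg 2 [112.9°–194.7°] dwell: s stays 22.0000
seg 3 [194.7°–269.1°] cycloidal, h=19: full span → s += 19 → s = 41.0000
seg 4 [269.1°–360°] cycloidal, h=10: θ=285.4° here. β=16.3, B=90.9. 10·(0.1793 − sin(2π·0.1793)/(2π)) = 0.3560 → s = 41.3560
radial distance = base radius + s = 32 + 41.3560 = 73.3560

73.3560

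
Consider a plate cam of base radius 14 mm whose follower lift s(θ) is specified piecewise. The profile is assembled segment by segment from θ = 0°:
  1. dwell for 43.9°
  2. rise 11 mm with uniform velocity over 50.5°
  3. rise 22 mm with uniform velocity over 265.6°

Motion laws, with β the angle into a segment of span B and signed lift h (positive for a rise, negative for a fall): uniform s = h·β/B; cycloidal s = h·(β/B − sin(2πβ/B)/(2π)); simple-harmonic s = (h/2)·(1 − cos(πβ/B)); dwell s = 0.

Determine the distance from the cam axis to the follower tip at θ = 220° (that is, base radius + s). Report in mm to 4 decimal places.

seg 1 [0°–43.9°] dwell: s stays 0.0000
seg 2 [43.9°–94.4°] uniform, h=11: full span → s += 11 → s = 11.0000
seg 3 [94.4°–360°] uniform, h=22: θ=220° here. β=125.6, B=265.6. 22·125.6/265.6 = 10.4036 → s = 21.4036
radial distance = base radius + s = 14 + 21.4036 = 35.4036

35.4036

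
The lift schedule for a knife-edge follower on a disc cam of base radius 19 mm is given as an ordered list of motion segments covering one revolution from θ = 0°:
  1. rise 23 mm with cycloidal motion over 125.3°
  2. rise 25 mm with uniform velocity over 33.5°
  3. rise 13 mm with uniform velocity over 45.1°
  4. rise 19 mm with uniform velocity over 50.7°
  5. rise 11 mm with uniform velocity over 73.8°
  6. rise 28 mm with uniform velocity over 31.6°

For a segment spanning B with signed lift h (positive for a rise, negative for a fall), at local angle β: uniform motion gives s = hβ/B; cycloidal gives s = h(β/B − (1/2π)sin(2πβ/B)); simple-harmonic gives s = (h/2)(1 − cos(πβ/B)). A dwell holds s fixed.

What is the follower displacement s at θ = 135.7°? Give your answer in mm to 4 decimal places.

seg 1 [0°–125.3°] cycloidal, h=23: full span → s += 23 → s = 23.0000
seg 2 [125.3°–158.8°] uniform, h=25: θ=135.7° here. β=10.4, B=33.5. 25·10.4/33.5 = 7.7612 → s = 30.7612

30.7612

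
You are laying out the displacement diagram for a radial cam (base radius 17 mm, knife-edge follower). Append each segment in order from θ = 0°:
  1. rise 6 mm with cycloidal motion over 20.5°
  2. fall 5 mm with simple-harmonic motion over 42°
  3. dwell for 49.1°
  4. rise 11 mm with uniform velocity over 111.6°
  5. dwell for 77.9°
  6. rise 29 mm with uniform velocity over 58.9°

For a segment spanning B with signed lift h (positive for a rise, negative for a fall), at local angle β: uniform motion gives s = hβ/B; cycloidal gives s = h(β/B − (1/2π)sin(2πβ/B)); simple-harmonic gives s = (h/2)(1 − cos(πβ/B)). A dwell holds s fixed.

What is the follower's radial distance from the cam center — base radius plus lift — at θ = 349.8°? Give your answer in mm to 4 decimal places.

seg 1 [0°–20.5°] cycloidal, h=6: full span → s += 6 → s = 6.0000
seg 2 [20.5°–62.5°] simple-harmonic, h=-5: full span → s += -5 → s = 1.0000
seg 3 [62.5°–111.6°] dwell: s stays 1.0000
seg 4 [111.6°–223.2°] uniform, h=11: full span → s += 11 → s = 12.0000
seg 5 [223.2°–301.1°] dwell: s stays 12.0000
seg 6 [301.1°–360°] uniform, h=29: θ=349.8° here. β=48.7, B=58.9. 29·48.7/58.9 = 23.9779 → s = 35.9779
radial distance = base radius + s = 17 + 35.9779 = 52.9779

52.9779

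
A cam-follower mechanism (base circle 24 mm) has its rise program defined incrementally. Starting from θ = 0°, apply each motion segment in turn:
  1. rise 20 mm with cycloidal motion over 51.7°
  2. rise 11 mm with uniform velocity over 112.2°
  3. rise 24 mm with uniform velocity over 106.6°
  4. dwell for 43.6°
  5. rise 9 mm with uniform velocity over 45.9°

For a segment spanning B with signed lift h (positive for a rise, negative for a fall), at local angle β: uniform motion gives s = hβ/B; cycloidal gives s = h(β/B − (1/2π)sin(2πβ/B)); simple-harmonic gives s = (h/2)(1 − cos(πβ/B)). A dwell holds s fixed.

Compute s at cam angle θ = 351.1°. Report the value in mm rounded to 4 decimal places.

seg 1 [0°–51.7°] cycloidal, h=20: full span → s += 20 → s = 20.0000
seg 2 [51.7°–163.9°] uniform, h=11: full span → s += 11 → s = 31.0000
seg 3 [163.9°–270.5°] uniform, h=24: full span → s += 24 → s = 55.0000
seg 4 [270.5°–314.1°] dwell: s stays 55.0000
seg 5 [314.1°–360°] uniform, h=9: θ=351.1° here. β=37, B=45.9. 9·37/45.9 = 7.2549 → s = 62.2549

62.2549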